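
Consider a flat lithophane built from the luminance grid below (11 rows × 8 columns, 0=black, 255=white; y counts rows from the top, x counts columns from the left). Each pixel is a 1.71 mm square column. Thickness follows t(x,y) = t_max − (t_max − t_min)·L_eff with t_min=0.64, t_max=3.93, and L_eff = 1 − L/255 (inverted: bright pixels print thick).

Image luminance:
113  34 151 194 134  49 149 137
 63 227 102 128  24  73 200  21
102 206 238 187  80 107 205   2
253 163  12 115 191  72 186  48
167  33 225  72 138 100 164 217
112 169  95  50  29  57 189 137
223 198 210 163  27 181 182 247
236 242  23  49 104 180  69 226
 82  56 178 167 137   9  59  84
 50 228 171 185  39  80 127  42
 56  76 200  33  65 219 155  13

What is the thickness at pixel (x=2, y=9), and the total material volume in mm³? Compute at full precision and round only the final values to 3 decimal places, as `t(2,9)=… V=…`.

t(2,9)=2.846 V=579.339

span = t_max - t_min = 3.93 - 0.64 = 3.290
L(2,9) = 171, L_eff = 1 - 171/255 = 0.329412 (inverted)
t(2,9) = 3.93 - 3.290·0.329412 = 2.846
Σt over all 11·8 pixels = 5052199/25500 ≈ 198.1254510
V = pitch²·Σt = 1.71²·5052199/25500 = 579.339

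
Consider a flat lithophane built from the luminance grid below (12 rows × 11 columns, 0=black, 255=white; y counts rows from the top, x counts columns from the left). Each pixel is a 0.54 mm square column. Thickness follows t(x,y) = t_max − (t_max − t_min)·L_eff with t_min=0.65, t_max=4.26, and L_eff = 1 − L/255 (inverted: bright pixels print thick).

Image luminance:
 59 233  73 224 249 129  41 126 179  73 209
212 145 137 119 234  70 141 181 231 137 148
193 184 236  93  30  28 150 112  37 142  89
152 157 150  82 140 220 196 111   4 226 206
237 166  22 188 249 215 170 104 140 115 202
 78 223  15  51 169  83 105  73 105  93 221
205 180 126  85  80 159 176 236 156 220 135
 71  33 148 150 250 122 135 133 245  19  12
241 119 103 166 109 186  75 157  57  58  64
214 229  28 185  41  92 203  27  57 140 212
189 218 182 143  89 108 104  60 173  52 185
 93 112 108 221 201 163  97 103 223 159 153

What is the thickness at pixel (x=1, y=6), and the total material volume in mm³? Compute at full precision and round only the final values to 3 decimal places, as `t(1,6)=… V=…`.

t(1,6)=3.198 V=100.511

span = t_max - t_min = 4.26 - 0.65 = 3.610
L(1,6) = 180, L_eff = 1 - 180/255 = 0.294118 (inverted)
t(1,6) = 4.26 - 3.610·0.294118 = 3.198
Σt over all 12·11 pixels = 8789507/25500 ≈ 344.6865490
V = pitch²·Σt = 0.54²·8789507/25500 = 100.511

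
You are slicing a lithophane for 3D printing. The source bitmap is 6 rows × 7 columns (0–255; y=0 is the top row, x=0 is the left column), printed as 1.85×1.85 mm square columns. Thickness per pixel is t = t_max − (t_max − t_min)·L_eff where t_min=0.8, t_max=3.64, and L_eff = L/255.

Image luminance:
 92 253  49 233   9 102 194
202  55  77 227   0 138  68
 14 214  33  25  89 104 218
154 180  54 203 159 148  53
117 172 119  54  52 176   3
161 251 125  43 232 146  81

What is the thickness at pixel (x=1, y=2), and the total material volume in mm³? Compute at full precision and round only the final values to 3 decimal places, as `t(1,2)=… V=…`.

span = t_max - t_min = 3.64 - 0.8 = 2.840
L(1,2) = 214, L_eff = 214/255 = 0.839216
t(1,2) = 3.64 - 2.840·0.839216 = 1.257
Σt over all 6·7 pixels = 204667/2125 ≈ 96.3138824
V = pitch²·Σt = 1.85²·204667/2125 = 329.634

t(1,2)=1.257 V=329.634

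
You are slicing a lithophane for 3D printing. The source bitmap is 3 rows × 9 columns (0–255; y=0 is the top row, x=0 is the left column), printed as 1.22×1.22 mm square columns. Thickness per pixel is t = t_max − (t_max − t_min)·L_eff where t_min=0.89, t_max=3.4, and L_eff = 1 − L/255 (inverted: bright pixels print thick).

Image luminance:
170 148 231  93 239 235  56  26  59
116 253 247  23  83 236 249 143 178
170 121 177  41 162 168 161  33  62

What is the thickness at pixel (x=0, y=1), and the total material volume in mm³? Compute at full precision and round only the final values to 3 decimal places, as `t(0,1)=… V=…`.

t(0,1)=2.032 V=92.610

span = t_max - t_min = 3.4 - 0.89 = 2.510
L(0,1) = 116, L_eff = 1 - 116/255 = 0.545098 (inverted)
t(0,1) = 3.4 - 2.510·0.545098 = 2.032
Σt over all 3·9 pixels = 317329/5100 ≈ 62.2213725
V = pitch²·Σt = 1.22²·317329/5100 = 92.610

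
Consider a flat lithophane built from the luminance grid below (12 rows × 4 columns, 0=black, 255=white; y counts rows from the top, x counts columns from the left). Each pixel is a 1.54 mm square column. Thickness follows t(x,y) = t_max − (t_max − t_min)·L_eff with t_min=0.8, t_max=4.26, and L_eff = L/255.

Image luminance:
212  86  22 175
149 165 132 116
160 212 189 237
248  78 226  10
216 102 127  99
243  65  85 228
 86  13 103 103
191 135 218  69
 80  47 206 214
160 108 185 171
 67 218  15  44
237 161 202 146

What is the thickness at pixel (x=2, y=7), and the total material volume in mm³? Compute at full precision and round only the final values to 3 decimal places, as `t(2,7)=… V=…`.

t(2,7)=1.302 V=267.380

span = t_max - t_min = 4.26 - 0.8 = 3.460
L(2,7) = 218, L_eff = 218/255 = 0.854902
t(2,7) = 4.26 - 3.460·0.854902 = 1.302
Σt over all 12·4 pixels = 1437467/12750 ≈ 112.7425098
V = pitch²·Σt = 1.54²·1437467/12750 = 267.380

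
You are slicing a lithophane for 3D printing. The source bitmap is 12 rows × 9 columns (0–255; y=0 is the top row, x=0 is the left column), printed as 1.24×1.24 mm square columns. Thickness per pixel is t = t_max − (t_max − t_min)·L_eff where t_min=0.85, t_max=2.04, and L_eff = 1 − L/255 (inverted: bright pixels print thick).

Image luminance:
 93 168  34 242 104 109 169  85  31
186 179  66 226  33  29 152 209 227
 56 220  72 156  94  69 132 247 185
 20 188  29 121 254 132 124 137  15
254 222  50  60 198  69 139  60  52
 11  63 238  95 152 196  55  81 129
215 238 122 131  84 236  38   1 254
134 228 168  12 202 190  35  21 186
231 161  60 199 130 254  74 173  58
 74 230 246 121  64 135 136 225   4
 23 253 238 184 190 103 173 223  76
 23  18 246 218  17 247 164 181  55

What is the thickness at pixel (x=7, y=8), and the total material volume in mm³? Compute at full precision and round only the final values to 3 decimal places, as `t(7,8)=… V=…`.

span = t_max - t_min = 2.04 - 0.85 = 1.190
L(7,8) = 173, L_eff = 1 - 173/255 = 0.321569 (inverted)
t(7,8) = 2.04 - 1.190·0.321569 = 1.657
Σt over all 12·9 pixels = 238633/1500 ≈ 159.0886667
V = pitch²·Σt = 1.24²·238633/1500 = 244.615

t(7,8)=1.657 V=244.615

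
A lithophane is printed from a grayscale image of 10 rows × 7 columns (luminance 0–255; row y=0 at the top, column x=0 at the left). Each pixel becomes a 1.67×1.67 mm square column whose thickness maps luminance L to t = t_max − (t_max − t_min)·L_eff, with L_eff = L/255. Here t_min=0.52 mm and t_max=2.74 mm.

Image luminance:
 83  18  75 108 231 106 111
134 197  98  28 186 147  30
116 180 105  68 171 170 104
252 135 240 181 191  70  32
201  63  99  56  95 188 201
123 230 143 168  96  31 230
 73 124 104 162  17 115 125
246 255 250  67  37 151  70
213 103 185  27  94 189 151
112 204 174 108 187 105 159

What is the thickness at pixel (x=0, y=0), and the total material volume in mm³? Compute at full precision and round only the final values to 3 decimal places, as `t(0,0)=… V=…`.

span = t_max - t_min = 2.74 - 0.52 = 2.220
L(0,0) = 83, L_eff = 83/255 = 0.325490
t(0,0) = 2.74 - 2.220·0.325490 = 2.017
Σt over all 10·7 pixels = 235562/2125 ≈ 110.8527059
V = pitch²·Σt = 1.67²·235562/2125 = 309.157

t(0,0)=2.017 V=309.157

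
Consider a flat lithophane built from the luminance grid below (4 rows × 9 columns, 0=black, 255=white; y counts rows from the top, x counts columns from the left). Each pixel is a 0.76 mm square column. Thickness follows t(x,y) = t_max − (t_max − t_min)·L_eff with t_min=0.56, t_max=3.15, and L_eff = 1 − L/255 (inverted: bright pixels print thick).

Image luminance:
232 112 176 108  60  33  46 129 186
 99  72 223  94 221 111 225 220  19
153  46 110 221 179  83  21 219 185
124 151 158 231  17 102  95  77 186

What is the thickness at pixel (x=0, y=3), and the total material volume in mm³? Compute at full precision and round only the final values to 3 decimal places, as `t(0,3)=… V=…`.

t(0,3)=1.819 V=39.358

span = t_max - t_min = 3.15 - 0.56 = 2.590
L(0,3) = 124, L_eff = 1 - 124/255 = 0.513725 (inverted)
t(0,3) = 3.15 - 2.590·0.513725 = 1.819
Σt over all 4·9 pixels = 434399/6375 ≈ 68.1410196
V = pitch²·Σt = 0.76²·434399/6375 = 39.358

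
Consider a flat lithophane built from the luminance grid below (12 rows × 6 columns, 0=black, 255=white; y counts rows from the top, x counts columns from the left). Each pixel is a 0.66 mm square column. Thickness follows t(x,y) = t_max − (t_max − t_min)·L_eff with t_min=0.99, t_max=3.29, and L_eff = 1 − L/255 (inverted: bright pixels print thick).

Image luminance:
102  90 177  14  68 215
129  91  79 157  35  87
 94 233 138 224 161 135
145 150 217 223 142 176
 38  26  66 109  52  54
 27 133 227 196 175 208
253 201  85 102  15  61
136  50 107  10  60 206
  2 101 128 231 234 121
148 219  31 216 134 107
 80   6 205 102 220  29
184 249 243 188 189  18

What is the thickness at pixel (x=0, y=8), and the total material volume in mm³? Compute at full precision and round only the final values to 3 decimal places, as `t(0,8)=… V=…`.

span = t_max - t_min = 3.29 - 0.99 = 2.300
L(0,8) = 2, L_eff = 1 - 2/255 = 0.992157 (inverted)
t(0,8) = 3.29 - 2.300·0.992157 = 1.008
Σt over all 12·6 pixels = 65806/425 ≈ 154.8376471
V = pitch²·Σt = 0.66²·65806/425 = 67.447

t(0,8)=1.008 V=67.447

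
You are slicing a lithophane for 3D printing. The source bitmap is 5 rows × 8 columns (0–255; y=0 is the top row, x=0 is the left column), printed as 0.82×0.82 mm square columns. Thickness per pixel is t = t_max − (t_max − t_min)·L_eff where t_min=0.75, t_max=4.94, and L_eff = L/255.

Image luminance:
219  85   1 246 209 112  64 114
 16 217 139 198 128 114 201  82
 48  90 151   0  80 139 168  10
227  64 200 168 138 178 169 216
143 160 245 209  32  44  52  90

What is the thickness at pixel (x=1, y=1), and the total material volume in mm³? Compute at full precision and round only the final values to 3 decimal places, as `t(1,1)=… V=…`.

span = t_max - t_min = 4.94 - 0.75 = 4.190
L(1,1) = 217, L_eff = 217/255 = 0.850980
t(1,1) = 4.94 - 4.190·0.850980 = 1.374
Σt over all 5·8 pixels = 479041/4250 ≈ 112.7155294
V = pitch²·Σt = 0.82²·479041/4250 = 75.790

t(1,1)=1.374 V=75.790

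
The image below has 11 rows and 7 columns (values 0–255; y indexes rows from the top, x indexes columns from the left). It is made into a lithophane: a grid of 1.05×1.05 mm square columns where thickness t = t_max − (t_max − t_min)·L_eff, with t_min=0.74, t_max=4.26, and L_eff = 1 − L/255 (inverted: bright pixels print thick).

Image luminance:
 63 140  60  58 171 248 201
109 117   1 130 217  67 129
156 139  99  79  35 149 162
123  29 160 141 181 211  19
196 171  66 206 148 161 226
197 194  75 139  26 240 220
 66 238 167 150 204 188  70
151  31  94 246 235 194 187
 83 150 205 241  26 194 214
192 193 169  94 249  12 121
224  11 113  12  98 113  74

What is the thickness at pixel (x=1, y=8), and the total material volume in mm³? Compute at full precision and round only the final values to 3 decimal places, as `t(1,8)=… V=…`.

t(1,8)=2.811 V=225.175

span = t_max - t_min = 4.26 - 0.74 = 3.520
L(1,8) = 150, L_eff = 1 - 150/255 = 0.411765 (inverted)
t(1,8) = 4.26 - 3.520·0.411765 = 2.811
Σt over all 11·7 pixels = 868021/4250 ≈ 204.2402353
V = pitch²·Σt = 1.05²·868021/4250 = 225.175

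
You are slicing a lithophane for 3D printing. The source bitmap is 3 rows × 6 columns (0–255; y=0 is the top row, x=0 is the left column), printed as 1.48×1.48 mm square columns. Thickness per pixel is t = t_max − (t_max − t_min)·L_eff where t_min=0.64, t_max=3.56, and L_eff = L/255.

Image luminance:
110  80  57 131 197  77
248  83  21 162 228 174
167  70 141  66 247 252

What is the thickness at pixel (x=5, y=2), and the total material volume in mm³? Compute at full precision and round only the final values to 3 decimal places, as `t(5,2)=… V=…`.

span = t_max - t_min = 3.56 - 0.64 = 2.920
L(5,2) = 252, L_eff = 252/255 = 0.988235
t(5,2) = 3.56 - 2.920·0.988235 = 0.674
Σt over all 3·6 pixels = 75069/2125 ≈ 35.3265882
V = pitch²·Σt = 1.48²·75069/2125 = 77.379

t(5,2)=0.674 V=77.379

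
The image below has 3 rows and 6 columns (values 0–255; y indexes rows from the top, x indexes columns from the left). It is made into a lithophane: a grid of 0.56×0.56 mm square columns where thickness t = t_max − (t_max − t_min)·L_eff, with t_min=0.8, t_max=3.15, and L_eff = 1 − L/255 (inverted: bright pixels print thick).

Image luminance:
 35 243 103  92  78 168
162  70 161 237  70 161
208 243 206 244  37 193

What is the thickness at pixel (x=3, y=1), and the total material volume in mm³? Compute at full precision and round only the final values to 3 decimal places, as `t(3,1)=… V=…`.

t(3,1)=2.984 V=12.351

span = t_max - t_min = 3.15 - 0.8 = 2.350
L(3,1) = 237, L_eff = 1 - 237/255 = 0.070588 (inverted)
t(3,1) = 3.15 - 2.350·0.070588 = 2.984
Σt over all 3·6 pixels = 200857/5100 ≈ 39.3837255
V = pitch²·Σt = 0.56²·200857/5100 = 12.351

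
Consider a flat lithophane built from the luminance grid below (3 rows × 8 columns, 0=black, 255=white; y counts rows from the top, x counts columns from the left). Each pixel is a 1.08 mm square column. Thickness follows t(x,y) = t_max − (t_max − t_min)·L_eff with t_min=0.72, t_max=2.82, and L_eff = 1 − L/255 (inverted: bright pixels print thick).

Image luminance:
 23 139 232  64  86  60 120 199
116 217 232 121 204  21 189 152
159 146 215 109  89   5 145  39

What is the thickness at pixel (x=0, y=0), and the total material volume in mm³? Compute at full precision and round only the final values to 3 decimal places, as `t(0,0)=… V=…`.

t(0,0)=0.909 V=49.760

span = t_max - t_min = 2.82 - 0.72 = 2.100
L(0,0) = 23, L_eff = 1 - 23/255 = 0.909804 (inverted)
t(0,0) = 2.82 - 2.100·0.909804 = 0.909
Σt over all 3·8 pixels = 18131/425 ≈ 42.6611765
V = pitch²·Σt = 1.08²·18131/425 = 49.760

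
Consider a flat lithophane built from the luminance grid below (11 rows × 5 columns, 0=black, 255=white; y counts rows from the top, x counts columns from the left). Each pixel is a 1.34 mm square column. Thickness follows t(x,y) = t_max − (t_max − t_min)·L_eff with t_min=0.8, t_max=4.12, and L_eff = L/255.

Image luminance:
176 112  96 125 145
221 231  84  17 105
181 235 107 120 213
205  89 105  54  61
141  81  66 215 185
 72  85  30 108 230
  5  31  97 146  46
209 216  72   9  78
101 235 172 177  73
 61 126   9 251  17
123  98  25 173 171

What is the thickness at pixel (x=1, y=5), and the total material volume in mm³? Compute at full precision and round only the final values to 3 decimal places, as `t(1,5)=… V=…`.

t(1,5)=3.013 V=252.214

span = t_max - t_min = 4.12 - 0.8 = 3.320
L(1,5) = 85, L_eff = 85/255 = 0.333333
t(1,5) = 4.12 - 3.320·0.333333 = 3.013
Σt over all 11·5 pixels = 895447/6375 ≈ 140.4622745
V = pitch²·Σt = 1.34²·895447/6375 = 252.214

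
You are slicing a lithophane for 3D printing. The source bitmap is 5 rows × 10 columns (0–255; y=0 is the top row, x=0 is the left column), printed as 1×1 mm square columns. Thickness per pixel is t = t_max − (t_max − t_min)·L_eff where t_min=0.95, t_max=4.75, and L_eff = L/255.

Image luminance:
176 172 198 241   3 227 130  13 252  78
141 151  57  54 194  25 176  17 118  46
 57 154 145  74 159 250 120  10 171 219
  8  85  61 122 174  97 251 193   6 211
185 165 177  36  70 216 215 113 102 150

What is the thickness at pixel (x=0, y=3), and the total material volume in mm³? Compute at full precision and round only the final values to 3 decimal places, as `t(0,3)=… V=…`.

span = t_max - t_min = 4.75 - 0.95 = 3.800
L(0,3) = 8, L_eff = 8/255 = 0.031373
t(0,3) = 4.75 - 3.800·0.031373 = 4.631
Σt over all 5·10 pixels = 23997/170 ≈ 141.1588235
V = pitch²·Σt = 1²·23997/170 = 141.159

t(0,3)=4.631 V=141.159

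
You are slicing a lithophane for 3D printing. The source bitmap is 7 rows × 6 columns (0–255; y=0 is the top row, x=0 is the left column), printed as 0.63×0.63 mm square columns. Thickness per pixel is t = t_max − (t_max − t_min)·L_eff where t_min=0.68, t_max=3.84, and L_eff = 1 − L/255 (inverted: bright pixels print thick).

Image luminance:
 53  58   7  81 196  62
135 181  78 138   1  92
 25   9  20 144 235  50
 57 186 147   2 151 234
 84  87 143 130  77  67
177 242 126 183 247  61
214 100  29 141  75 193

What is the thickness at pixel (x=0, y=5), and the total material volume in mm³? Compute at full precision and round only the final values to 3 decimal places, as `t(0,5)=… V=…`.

t(0,5)=2.873 V=34.541

span = t_max - t_min = 3.84 - 0.68 = 3.160
L(0,5) = 177, L_eff = 1 - 177/255 = 0.305882 (inverted)
t(0,5) = 3.84 - 3.160·0.305882 = 2.873
Σt over all 7·6 pixels = 554792/6375 ≈ 87.0261961
V = pitch²·Σt = 0.63²·554792/6375 = 34.541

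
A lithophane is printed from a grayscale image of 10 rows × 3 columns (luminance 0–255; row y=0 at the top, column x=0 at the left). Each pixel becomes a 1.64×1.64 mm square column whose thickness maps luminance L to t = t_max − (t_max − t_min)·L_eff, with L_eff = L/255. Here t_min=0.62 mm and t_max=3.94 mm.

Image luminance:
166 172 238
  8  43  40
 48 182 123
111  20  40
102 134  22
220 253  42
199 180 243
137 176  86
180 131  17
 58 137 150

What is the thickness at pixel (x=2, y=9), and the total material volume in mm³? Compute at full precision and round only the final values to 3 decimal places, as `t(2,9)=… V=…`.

span = t_max - t_min = 3.94 - 0.62 = 3.320
L(2,9) = 150, L_eff = 150/255 = 0.588235
t(2,9) = 3.94 - 3.320·0.588235 = 1.987
Σt over all 10·3 pixels = 449911/6375 ≈ 70.5742745
V = pitch²·Σt = 1.64²·449911/6375 = 189.817

t(2,9)=1.987 V=189.817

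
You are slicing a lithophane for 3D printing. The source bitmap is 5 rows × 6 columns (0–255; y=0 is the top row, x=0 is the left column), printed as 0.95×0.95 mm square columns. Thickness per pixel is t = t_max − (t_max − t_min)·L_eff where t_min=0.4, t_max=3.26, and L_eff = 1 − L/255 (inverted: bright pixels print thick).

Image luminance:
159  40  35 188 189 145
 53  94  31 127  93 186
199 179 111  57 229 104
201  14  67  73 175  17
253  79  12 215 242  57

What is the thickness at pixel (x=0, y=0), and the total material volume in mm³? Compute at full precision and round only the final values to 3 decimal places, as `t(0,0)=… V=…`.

span = t_max - t_min = 3.26 - 0.4 = 2.860
L(0,0) = 159, L_eff = 1 - 159/255 = 0.376471 (inverted)
t(0,0) = 3.26 - 2.860·0.376471 = 2.183
Σt over all 5·6 pixels = 111872/2125 ≈ 52.6456471
V = pitch²·Σt = 0.95²·111872/2125 = 47.513

t(0,0)=2.183 V=47.513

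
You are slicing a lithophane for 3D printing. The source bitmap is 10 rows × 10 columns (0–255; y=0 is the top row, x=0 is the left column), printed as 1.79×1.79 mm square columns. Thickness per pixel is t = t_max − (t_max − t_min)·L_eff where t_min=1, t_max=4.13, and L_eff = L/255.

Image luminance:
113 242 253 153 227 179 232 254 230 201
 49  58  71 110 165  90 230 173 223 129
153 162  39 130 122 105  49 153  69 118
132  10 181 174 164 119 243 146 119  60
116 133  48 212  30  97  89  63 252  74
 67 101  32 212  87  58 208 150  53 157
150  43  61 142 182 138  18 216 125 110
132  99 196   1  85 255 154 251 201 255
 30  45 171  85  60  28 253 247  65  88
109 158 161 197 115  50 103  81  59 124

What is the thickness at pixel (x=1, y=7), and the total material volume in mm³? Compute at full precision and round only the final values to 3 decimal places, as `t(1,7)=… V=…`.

t(1,7)=2.915 V=807.615

span = t_max - t_min = 4.13 - 1 = 3.130
L(1,7) = 99, L_eff = 99/255 = 0.388235
t(1,7) = 4.13 - 3.130·0.388235 = 2.915
Σt over all 10·10 pixels = 1606861/6375 ≈ 252.0566275
V = pitch²·Σt = 1.79²·1606861/6375 = 807.615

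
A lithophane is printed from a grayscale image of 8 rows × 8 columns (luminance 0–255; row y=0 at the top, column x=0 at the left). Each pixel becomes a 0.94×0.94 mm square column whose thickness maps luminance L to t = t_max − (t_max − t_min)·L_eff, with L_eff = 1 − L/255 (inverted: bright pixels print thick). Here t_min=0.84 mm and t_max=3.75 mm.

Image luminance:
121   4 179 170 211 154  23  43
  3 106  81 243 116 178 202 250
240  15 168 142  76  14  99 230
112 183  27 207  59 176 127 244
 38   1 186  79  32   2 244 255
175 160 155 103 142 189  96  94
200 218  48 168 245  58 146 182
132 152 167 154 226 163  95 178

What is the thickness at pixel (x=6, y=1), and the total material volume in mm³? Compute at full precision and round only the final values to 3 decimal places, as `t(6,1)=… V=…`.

span = t_max - t_min = 3.75 - 0.84 = 2.910
L(6,1) = 202, L_eff = 1 - 202/255 = 0.207843 (inverted)
t(6,1) = 3.75 - 2.910·0.207843 = 3.145
Σt over all 8·8 pixels = 649751/4250 ≈ 152.8825882
V = pitch²·Σt = 0.94²·649751/4250 = 135.087

t(6,1)=3.145 V=135.087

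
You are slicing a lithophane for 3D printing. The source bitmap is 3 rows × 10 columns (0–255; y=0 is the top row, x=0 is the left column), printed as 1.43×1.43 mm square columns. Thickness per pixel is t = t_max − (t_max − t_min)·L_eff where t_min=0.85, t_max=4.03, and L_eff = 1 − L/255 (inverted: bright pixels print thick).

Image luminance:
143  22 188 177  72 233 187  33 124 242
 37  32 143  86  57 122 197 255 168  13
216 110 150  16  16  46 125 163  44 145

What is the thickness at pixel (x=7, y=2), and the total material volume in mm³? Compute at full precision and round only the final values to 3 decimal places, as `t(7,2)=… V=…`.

t(7,2)=2.883 V=142.980

span = t_max - t_min = 4.03 - 0.85 = 3.180
L(7,2) = 163, L_eff = 1 - 163/255 = 0.360784 (inverted)
t(7,2) = 4.03 - 3.180·0.360784 = 2.883
Σt over all 3·10 pixels = 297161/4250 ≈ 69.9202353
V = pitch²·Σt = 1.43²·297161/4250 = 142.980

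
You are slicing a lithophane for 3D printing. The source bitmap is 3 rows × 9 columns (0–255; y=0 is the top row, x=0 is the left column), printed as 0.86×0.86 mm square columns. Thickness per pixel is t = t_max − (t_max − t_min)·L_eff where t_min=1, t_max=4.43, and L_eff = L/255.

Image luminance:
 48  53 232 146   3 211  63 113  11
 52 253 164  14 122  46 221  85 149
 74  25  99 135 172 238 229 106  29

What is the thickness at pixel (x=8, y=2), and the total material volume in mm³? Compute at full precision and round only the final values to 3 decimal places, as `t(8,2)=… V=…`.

span = t_max - t_min = 4.43 - 1 = 3.430
L(8,2) = 29, L_eff = 29/255 = 0.113725
t(8,2) = 4.43 - 3.430·0.113725 = 4.040
Σt over all 3·9 pixels = 165763/2125 ≈ 78.0061176
V = pitch²·Σt = 0.86²·165763/2125 = 57.693

t(8,2)=4.040 V=57.693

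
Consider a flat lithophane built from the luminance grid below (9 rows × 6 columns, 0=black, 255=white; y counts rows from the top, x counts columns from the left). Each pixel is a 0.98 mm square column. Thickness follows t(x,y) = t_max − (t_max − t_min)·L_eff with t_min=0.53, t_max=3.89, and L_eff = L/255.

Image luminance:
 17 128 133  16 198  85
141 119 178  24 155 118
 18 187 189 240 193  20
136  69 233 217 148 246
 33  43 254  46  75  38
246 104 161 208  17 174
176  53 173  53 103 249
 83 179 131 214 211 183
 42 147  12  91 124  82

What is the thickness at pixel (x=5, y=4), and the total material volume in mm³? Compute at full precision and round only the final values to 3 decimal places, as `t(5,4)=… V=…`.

t(5,4)=3.389 V=114.260

span = t_max - t_min = 3.89 - 0.53 = 3.360
L(5,4) = 38, L_eff = 38/255 = 0.149020
t(5,4) = 3.89 - 3.360·0.149020 = 3.389
Σt over all 9·6 pixels = 505627/4250 ≈ 118.9710588
V = pitch²·Σt = 0.98²·505627/4250 = 114.260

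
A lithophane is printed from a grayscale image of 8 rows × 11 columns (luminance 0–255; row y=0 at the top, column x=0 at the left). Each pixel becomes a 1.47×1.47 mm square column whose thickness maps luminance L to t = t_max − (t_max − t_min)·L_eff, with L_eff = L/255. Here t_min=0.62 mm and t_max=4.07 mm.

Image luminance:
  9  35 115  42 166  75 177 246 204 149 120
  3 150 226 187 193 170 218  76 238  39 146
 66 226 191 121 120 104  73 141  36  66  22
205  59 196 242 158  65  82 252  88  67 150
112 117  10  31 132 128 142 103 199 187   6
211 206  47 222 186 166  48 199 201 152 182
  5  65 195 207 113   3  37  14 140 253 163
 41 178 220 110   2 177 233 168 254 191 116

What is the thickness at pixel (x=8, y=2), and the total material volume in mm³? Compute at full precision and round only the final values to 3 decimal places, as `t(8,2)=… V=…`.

t(8,2)=3.583 V=435.223

span = t_max - t_min = 4.07 - 0.62 = 3.450
L(8,2) = 36, L_eff = 36/255 = 0.141176
t(8,2) = 4.07 - 3.450·0.141176 = 3.583
Σt over all 8·11 pixels = 171197/850 ≈ 201.4082353
V = pitch²·Σt = 1.47²·171197/850 = 435.223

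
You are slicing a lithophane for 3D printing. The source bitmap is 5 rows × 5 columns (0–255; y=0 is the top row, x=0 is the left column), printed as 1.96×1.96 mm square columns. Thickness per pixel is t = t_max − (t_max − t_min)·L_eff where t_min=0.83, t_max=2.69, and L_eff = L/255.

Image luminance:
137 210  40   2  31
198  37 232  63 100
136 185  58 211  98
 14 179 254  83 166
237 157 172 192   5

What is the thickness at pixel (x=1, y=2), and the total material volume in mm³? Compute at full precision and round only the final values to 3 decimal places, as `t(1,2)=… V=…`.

span = t_max - t_min = 2.69 - 0.83 = 1.860
L(1,2) = 185, L_eff = 185/255 = 0.725490
t(1,2) = 2.69 - 1.860·0.725490 = 1.341
Σt over all 5·5 pixels = 373411/8500 ≈ 43.9307059
V = pitch²·Σt = 1.96²·373411/8500 = 168.764

t(1,2)=1.341 V=168.764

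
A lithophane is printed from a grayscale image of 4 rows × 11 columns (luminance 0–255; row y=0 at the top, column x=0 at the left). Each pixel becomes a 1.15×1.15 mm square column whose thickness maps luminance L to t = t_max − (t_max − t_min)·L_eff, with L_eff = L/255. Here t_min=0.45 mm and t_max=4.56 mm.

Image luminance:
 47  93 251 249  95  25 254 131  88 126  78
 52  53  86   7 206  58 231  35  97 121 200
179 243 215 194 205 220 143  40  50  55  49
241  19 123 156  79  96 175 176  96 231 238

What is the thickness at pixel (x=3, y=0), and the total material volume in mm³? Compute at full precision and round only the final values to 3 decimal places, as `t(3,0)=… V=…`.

t(3,0)=0.547 V=141.588

span = t_max - t_min = 4.56 - 0.45 = 4.110
L(3,0) = 249, L_eff = 249/255 = 0.976471
t(3,0) = 4.56 - 4.110·0.976471 = 0.547
Σt over all 4·11 pixels = 455009/4250 ≈ 107.0609412
V = pitch²·Σt = 1.15²·455009/4250 = 141.588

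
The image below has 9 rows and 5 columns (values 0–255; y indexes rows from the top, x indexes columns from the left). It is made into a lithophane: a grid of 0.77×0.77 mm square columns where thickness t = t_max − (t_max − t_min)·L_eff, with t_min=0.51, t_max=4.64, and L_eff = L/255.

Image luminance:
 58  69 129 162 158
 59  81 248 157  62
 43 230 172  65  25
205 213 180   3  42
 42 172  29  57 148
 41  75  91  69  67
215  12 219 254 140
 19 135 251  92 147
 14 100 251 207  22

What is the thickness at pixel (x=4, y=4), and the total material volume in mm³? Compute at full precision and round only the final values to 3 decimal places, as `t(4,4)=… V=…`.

span = t_max - t_min = 4.64 - 0.51 = 4.130
L(4,4) = 148, L_eff = 148/255 = 0.580392
t(4,4) = 4.64 - 4.130·0.580392 = 2.243
Σt over all 9·5 pixels = 316441/2550 ≈ 124.0945098
V = pitch²·Σt = 0.77²·316441/2550 = 73.576

t(4,4)=2.243 V=73.576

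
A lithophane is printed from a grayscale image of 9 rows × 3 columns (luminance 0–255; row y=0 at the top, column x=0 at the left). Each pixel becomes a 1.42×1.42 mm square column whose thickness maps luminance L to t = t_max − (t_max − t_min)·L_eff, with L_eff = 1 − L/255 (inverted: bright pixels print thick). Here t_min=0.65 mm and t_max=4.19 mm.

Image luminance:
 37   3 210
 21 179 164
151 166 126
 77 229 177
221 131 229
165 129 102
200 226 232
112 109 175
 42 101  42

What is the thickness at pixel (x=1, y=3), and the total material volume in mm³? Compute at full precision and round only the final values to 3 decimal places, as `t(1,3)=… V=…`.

span = t_max - t_min = 4.19 - 0.65 = 3.540
L(1,3) = 229, L_eff = 1 - 229/255 = 0.101961 (inverted)
t(1,3) = 4.19 - 3.540·0.101961 = 3.829
Σt over all 9·3 pixels = 592383/8500 ≈ 69.6921176
V = pitch²·Σt = 1.42²·592383/8500 = 140.527

t(1,3)=3.829 V=140.527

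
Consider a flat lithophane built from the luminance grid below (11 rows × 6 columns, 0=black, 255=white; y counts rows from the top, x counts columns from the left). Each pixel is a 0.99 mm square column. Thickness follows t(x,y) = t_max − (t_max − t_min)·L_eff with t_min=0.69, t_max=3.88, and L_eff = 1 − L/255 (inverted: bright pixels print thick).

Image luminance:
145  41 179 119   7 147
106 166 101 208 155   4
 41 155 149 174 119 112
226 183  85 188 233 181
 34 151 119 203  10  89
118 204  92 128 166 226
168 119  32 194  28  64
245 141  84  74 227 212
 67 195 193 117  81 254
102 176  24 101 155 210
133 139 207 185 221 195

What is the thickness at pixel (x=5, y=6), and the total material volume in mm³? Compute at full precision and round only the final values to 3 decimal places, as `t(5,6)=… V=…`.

t(5,6)=1.491 V=156.293

span = t_max - t_min = 3.88 - 0.69 = 3.190
L(5,6) = 64, L_eff = 1 - 64/255 = 0.749020 (inverted)
t(5,6) = 3.88 - 3.190·0.749020 = 1.491
Σt over all 11·6 pixels = 4066403/25500 ≈ 159.4667843
V = pitch²·Σt = 0.99²·4066403/25500 = 156.293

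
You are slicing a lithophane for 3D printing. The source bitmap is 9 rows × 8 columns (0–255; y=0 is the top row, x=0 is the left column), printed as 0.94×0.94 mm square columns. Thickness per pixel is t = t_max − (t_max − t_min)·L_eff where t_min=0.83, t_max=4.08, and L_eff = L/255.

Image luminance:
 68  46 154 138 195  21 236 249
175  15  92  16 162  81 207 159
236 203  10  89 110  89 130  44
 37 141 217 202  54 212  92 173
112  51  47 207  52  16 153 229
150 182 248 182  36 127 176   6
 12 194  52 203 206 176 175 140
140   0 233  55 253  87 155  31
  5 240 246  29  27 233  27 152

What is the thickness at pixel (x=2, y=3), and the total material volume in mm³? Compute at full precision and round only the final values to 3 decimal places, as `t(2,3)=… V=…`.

t(2,3)=1.314 V=157.109

span = t_max - t_min = 4.08 - 0.83 = 3.250
L(2,3) = 217, L_eff = 217/255 = 0.850980
t(2,3) = 4.08 - 3.250·0.850980 = 1.314
Σt over all 9·8 pixels = 453403/2550 ≈ 177.8050980
V = pitch²·Σt = 0.94²·453403/2550 = 157.109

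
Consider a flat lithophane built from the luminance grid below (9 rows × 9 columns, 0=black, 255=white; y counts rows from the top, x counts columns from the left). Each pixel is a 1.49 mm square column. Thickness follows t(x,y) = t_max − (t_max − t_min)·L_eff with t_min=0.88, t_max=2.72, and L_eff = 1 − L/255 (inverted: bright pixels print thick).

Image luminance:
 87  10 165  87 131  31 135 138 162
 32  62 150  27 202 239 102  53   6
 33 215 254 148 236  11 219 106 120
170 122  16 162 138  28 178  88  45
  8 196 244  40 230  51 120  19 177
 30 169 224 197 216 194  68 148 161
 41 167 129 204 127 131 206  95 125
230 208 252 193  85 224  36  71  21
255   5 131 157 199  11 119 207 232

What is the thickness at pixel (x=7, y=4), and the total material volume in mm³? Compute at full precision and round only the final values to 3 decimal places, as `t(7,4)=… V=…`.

span = t_max - t_min = 2.72 - 0.88 = 1.840
L(7,4) = 19, L_eff = 1 - 19/255 = 0.925490 (inverted)
t(7,4) = 2.72 - 1.840·0.925490 = 1.017
Σt over all 9·9 pixels = 311872/2125 ≈ 146.7632941
V = pitch²·Σt = 1.49²·311872/2125 = 325.829

t(7,4)=1.017 V=325.829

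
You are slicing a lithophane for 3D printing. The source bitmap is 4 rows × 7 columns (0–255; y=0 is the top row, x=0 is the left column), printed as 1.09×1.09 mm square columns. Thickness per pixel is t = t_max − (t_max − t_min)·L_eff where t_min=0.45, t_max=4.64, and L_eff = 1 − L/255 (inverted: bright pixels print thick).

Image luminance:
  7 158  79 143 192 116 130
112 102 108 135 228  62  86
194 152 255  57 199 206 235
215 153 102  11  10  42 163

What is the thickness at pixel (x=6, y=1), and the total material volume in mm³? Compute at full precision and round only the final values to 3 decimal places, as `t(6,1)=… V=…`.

t(6,1)=1.863 V=86.265

span = t_max - t_min = 4.64 - 0.45 = 4.190
L(6,1) = 86, L_eff = 1 - 86/255 = 0.662745 (inverted)
t(6,1) = 4.64 - 4.190·0.662745 = 1.863
Σt over all 4·7 pixels = 462872/6375 ≈ 72.6073725
V = pitch²·Σt = 1.09²·462872/6375 = 86.265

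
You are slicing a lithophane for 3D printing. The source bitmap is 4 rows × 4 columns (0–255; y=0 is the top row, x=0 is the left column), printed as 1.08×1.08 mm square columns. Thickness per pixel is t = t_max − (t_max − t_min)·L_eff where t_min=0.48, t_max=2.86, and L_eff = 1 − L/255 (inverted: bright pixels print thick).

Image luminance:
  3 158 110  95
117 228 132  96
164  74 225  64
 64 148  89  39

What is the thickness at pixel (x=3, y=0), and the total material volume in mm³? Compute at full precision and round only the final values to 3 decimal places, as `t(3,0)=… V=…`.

t(3,0)=1.367 V=28.619

span = t_max - t_min = 2.86 - 0.48 = 2.380
L(3,0) = 95, L_eff = 1 - 95/255 = 0.627451 (inverted)
t(3,0) = 2.86 - 2.380·0.627451 = 1.367
Σt over all 4·4 pixels = 24.536
V = pitch²·Σt = 1.08²·24.536 = 28.619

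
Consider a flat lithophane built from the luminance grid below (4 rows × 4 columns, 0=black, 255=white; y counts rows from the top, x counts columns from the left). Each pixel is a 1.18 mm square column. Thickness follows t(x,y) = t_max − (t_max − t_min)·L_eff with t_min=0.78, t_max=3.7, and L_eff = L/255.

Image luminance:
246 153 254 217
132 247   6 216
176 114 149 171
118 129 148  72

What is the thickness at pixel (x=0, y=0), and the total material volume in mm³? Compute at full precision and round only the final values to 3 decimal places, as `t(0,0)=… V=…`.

t(0,0)=0.883 V=41.804

span = t_max - t_min = 3.7 - 0.78 = 2.920
L(0,0) = 246, L_eff = 246/255 = 0.964706
t(0,0) = 3.7 - 2.920·0.964706 = 0.883
Σt over all 4·4 pixels = 191396/6375 ≈ 30.0229020
V = pitch²·Σt = 1.18²·191396/6375 = 41.804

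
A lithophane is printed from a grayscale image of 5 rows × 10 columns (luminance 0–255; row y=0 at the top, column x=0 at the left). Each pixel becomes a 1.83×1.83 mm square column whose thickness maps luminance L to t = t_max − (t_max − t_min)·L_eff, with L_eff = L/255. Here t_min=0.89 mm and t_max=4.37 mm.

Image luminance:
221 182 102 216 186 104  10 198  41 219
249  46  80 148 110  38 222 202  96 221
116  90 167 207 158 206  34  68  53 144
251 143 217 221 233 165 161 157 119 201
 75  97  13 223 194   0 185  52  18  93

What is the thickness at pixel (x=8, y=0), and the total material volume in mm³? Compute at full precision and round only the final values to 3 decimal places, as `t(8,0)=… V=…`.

t(8,0)=3.810 V=414.010

span = t_max - t_min = 4.37 - 0.89 = 3.480
L(8,0) = 41, L_eff = 41/255 = 0.160784
t(8,0) = 4.37 - 3.480·0.160784 = 3.810
Σt over all 5·10 pixels = 525409/4250 ≈ 123.6256471
V = pitch²·Σt = 1.83²·525409/4250 = 414.010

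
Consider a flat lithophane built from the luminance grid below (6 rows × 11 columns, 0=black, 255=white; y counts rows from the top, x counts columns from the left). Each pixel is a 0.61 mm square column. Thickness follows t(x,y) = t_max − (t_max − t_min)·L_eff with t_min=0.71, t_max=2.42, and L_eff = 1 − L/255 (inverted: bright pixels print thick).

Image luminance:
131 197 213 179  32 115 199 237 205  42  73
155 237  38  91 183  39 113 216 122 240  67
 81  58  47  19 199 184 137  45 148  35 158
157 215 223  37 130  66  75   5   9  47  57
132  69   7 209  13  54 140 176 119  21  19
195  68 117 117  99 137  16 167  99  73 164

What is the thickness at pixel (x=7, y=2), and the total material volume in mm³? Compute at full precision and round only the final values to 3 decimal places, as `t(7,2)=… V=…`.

span = t_max - t_min = 2.42 - 0.71 = 1.710
L(7,2) = 45, L_eff = 1 - 45/255 = 0.823529 (inverted)
t(7,2) = 2.42 - 1.710·0.823529 = 1.012
Σt over all 6·11 pixels = 823929/8500 ≈ 96.9328235
V = pitch²·Σt = 0.61²·823929/8500 = 36.069

t(7,2)=1.012 V=36.069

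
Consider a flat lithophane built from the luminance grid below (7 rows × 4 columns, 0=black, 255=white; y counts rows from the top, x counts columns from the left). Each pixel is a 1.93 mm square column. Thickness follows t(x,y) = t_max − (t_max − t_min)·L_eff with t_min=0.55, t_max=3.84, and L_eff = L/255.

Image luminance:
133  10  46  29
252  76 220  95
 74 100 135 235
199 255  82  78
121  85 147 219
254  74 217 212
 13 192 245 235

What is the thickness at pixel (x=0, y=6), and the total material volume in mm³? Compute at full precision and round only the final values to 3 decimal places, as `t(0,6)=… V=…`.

span = t_max - t_min = 3.84 - 0.55 = 3.290
L(0,6) = 13, L_eff = 13/255 = 0.050980
t(0,6) = 3.84 - 3.290·0.050980 = 3.672
Σt over all 7·4 pixels = 1414903/25500 ≈ 55.4863922
V = pitch²·Σt = 1.93²·1414903/25500 = 206.681

t(0,6)=3.672 V=206.681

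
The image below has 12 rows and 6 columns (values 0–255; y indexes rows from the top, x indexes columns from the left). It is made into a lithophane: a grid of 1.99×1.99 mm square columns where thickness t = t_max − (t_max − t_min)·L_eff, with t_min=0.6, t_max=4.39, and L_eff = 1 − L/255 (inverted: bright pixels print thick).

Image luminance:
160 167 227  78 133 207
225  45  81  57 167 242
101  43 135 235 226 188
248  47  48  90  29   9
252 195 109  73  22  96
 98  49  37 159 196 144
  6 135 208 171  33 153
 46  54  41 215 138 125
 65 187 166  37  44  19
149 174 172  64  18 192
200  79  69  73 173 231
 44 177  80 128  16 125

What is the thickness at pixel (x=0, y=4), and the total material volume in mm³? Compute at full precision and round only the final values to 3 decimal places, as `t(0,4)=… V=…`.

span = t_max - t_min = 4.39 - 0.6 = 3.790
L(0,4) = 252, L_eff = 1 - 252/255 = 0.011765 (inverted)
t(0,4) = 4.39 - 3.790·0.011765 = 4.345
Σt over all 12·6 pixels = 58273/340 ≈ 171.3911765
V = pitch²·Σt = 1.99²·58273/340 = 678.726

t(0,4)=4.345 V=678.726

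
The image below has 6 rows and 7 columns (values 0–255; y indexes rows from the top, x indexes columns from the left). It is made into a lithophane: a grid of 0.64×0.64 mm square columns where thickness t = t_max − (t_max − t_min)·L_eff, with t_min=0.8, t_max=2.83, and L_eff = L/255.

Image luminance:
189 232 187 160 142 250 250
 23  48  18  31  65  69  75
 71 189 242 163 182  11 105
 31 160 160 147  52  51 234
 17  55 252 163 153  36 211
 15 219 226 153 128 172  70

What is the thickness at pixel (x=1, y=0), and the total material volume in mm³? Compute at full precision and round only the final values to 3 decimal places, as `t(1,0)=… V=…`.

t(1,0)=0.983 V=31.054

span = t_max - t_min = 2.83 - 0.8 = 2.030
L(1,0) = 232, L_eff = 232/255 = 0.909804
t(1,0) = 2.83 - 2.030·0.909804 = 0.983
Σt over all 6·7 pixels = 1933309/25500 ≈ 75.8160392
V = pitch²·Σt = 0.64²·1933309/25500 = 31.054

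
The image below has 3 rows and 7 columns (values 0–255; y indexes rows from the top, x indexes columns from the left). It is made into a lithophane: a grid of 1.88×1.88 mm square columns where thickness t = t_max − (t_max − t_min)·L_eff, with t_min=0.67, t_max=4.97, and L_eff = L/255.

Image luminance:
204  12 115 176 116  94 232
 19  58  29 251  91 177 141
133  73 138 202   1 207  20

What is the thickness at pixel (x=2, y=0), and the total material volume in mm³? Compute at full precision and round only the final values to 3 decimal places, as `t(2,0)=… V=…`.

t(2,0)=3.031 V=220.542

span = t_max - t_min = 4.97 - 0.67 = 4.300
L(2,0) = 115, L_eff = 115/255 = 0.450980
t(2,0) = 4.97 - 4.300·0.450980 = 3.031
Σt over all 3·7 pixels = 318233/5100 ≈ 62.3986275
V = pitch²·Σt = 1.88²·318233/5100 = 220.542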